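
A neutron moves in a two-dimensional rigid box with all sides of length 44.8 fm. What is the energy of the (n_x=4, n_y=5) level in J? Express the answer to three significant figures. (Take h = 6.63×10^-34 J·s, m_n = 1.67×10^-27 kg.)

E = 6.72×10^-13 J

For a 2D rectangular well E = (h²/8m_n)·Σ n_i²/L_i² = (6.63×10^-34)²/(8·1.67×10^-27) · [4²/(44.8 fm)² + 5²/(44.8 fm)²].
Evaluating gives E = 6.72×10^-13 J.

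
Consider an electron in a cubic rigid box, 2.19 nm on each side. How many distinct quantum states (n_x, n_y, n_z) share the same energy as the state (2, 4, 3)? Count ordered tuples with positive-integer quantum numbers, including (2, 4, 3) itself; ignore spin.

degeneracy = 6

The level has n_x² + n_y² + n_z² = 29. The ordered positive-integer solutions are (2, 3, 4), (2, 4, 3), (3, 2, 4), (3, 4, 2), (4, 2, 3), (4, 3, 2).
That gives 6 states.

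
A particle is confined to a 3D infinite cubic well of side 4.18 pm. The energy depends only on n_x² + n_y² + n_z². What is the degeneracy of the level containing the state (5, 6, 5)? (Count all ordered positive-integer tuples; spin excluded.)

degeneracy = 15

The level has n_x² + n_y² + n_z² = 86. The ordered positive-integer solutions are (1, 2, 9), (1, 6, 7), (1, 7, 6), (1, 9, 2), (2, 1, 9), (2, 9, 1), (5, 5, 6), (5, 6, 5), (6, 1, 7), (6, 5, 5), (6, 7, 1), (7, 1, 6), (7, 6, 1), (9, 1, 2), (9, 2, 1).
That gives 15 states.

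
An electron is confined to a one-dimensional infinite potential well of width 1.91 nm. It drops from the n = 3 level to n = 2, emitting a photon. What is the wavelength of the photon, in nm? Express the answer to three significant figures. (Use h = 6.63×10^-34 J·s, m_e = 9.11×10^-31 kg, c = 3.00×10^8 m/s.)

E_1 = h²/(8m_eL²) = 1.653×10^-20 J, so ΔE = (3² − 2²)E_1 = 8.265×10^-20 J.
λ = hc/ΔE = (6.63×10^-34·3.00×10^8)/8.265×10^-20 = 2.41×10^-6 m = 2.41×10^3 nm.

λ = 2.41×10^3 nm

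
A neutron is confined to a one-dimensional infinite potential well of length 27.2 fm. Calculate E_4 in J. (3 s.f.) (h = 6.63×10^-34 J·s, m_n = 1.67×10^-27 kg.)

E_4 = 7.12×10^-13 J

For an infinite well E_n = n²h²/(8m_nL²), so E_1 = h²/(8m_nL²) = (6.63×10^-34)²/(8·1.67×10^-27·(2.72×10^-14 m)²) = 4.447×10^-14 J.
Then E_4 = 4²·E_1 = 16·4.447×10^-14 J = 7.12×10^-13 J.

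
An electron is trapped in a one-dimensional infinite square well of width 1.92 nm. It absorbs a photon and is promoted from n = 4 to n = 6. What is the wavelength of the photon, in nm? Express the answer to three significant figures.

λ = 608 nm

E_1 = h²/(8m_eL²) = 1.634×10^-20 J, so ΔE = (6² − 4²)E_1 = 3.268×10^-19 J.
λ = hc/ΔE = (6.626×10^-34·2.998×10^8)/3.268×10^-19 = 6.08×10^-7 m = 608 nm.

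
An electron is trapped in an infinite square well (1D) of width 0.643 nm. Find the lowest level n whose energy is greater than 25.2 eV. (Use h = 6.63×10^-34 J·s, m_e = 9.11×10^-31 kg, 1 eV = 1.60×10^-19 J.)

n = 6

E_1 = h²/(8m_eL²) = 1.459×10^-19 J = 0.9119 eV.
Need n² > 25.2/0.9119 = 27.63, i.e. n > 5.256.
The smallest integer satisfying this is n = 6.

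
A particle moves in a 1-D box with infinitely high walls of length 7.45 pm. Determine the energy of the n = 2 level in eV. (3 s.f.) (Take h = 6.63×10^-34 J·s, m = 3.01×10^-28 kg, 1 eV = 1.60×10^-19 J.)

For an infinite well E_n = n²h²/(8mL²), so E_1 = h²/(8mL²) = (6.63×10^-34)²/(8·3.01×10^-28·(7.45×10^-12 m)²) = 3.289×10^-18 J.
Then E_2 = 2²·E_1 = 4·3.289×10^-18 J = 1.316×10^-17 J.
Converting, E_2 = 1.316×10^-17 J / (1.60×10^-19 J/eV) = 82.2 eV.

E_2 = 82.2 eV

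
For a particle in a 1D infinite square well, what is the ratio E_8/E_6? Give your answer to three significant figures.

E_n ∝ n², so E_8/E_6 = 8²/6² = 64/36 = 1.78.

1.78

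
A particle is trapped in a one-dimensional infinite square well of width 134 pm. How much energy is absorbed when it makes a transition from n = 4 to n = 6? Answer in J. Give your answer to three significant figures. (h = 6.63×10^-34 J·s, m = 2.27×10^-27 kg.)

E_1 = h²/(8mL²) = 1.348×10^-21 J.
|ΔE| = |4² − 6²|·E_1 = 20·1.348×10^-21 J = 2.70×10^-20 J.

|ΔE| = 2.70×10^-20 J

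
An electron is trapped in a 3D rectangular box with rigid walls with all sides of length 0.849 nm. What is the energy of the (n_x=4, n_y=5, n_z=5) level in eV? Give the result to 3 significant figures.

For a 3D rectangular well E = (h²/8m_e)·Σ n_i²/L_i² = (6.626×10^-34)²/(8·9.109×10^-31) · [4²/(0.849 nm)² + 5²/(0.849 nm)² + 5²/(0.849 nm)²].
Evaluating gives E = 5.517×10^-18 J = 34.4 eV.

E = 34.4 eV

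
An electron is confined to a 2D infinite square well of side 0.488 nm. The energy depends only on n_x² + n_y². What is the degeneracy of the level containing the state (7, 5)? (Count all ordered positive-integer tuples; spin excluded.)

The level has n_x² + n_y² = 74. The ordered positive-integer solutions are (5, 7), (7, 5).
That gives 2 states.

degeneracy = 2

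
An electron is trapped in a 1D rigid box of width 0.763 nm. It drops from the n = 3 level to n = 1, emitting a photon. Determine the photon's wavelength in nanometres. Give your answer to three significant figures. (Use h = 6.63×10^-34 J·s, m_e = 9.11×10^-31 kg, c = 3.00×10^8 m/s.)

E_1 = h²/(8m_eL²) = 1.036×10^-19 J, so ΔE = (3² − 1²)E_1 = 8.288×10^-19 J.
λ = hc/ΔE = (6.63×10^-34·3.00×10^8)/8.288×10^-19 = 2.40×10^-7 m = 240 nm.

λ = 240 nm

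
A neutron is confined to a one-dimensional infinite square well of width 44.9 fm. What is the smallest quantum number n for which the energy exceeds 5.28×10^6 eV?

n = 8

E_1 = h²/(8m_nL²) = 1.625×10^-14 J = 1.014×10^5 eV.
Need n² > 5.28×10^6/1.014×10^5 = 52.07, i.e. n > 7.216.
The smallest integer satisfying this is n = 8.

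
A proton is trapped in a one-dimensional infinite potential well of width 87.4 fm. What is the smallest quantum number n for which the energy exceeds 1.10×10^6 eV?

E_1 = h²/(8m_pL²) = 4.294×10^-15 J = 2.680×10^4 eV.
Need n² > 1.10×10^6/2.680×10^4 = 41.04, i.e. n > 6.406.
The smallest integer satisfying this is n = 7.

n = 7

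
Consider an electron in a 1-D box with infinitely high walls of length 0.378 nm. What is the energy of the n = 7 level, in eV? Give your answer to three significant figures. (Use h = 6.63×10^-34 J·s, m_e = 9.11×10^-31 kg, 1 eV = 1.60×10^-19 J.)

For an infinite well E_n = n²h²/(8m_eL²), so E_1 = h²/(8m_eL²) = (6.63×10^-34)²/(8·9.11×10^-31·(3.78×10^-10 m)²) = 4.221×10^-19 J.
Then E_7 = 7²·E_1 = 49·4.221×10^-19 J = 2.068×10^-17 J.
Converting, E_7 = 2.068×10^-17 J / (1.60×10^-19 J/eV) = 129 eV.

E_7 = 129 eV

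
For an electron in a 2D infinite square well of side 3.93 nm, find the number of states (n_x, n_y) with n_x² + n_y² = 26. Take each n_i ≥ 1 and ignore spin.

The level has n_x² + n_y² = 26. The ordered positive-integer solutions are (1, 5), (5, 1).
That gives 2 states.

degeneracy = 2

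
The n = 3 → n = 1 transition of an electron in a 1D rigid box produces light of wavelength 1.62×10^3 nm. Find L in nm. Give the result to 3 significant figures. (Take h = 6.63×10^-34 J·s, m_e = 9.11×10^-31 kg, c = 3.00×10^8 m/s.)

The photon carries ΔE = hc/λ = 6.63×10^-34·3.00×10^8/1.62×10^-6 m = 1.228×10^-19 J.
Since ΔE = (3² − 1²)E_1, E_1 = 1.535×10^-20 J, and L = h/√(8m_eE_1) = 1.98×10^-9 m = 1.98 nm.

L = 1.98 nm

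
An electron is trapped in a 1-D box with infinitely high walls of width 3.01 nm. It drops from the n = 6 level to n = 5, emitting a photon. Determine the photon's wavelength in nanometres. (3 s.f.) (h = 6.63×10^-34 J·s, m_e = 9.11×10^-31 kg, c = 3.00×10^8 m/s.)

λ = 2.72×10^3 nm

E_1 = h²/(8m_eL²) = 6.657×10^-21 J, so ΔE = (6² − 5²)E_1 = 7.323×10^-20 J.
λ = hc/ΔE = (6.63×10^-34·3.00×10^8)/7.323×10^-20 = 2.72×10^-6 m = 2.72×10^3 nm.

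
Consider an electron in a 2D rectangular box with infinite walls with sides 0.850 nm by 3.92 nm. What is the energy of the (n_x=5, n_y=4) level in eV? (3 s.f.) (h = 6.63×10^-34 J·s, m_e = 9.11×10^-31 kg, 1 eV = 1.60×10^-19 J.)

For a 2D rectangular well E = (h²/8m_e)·Σ n_i²/L_i² = (6.63×10^-34)²/(8·9.11×10^-31) · [5²/(0.850 nm)² + 4²/(3.92 nm)²].
Evaluating gives E = 2.150×10^-18 J = 13.4 eV.

E = 13.4 eV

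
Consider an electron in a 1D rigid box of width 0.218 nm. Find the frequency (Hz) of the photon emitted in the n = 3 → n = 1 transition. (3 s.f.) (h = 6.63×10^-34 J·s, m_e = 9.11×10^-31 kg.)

f = 1.53×10^16 Hz

E_1 = h²/(8m_eL²) = 1.269×10^-18 J and ΔE = (3² − 1²)E_1 = 1.015×10^-17 J.
f = ΔE/h = 1.015×10^-17/6.63×10^-34 = 1.53×10^16 Hz.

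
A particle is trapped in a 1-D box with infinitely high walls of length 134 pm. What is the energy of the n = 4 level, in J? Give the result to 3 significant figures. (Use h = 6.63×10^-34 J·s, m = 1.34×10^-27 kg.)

For an infinite well E_n = n²h²/(8mL²), so E_1 = h²/(8mL²) = (6.63×10^-34)²/(8·1.34×10^-27·(1.34×10^-10 m)²) = 2.284×10^-21 J.
Then E_4 = 4²·E_1 = 16·2.284×10^-21 J = 3.65×10^-20 J.

E_4 = 3.65×10^-20 J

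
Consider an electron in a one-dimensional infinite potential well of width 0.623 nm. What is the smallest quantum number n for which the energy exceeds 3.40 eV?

E_1 = h²/(8m_eL²) = 1.552×10^-19 J = 0.9688 eV.
Need n² > 3.40/0.9688 = 3.509, i.e. n > 1.873.
The smallest integer satisfying this is n = 2.

n = 2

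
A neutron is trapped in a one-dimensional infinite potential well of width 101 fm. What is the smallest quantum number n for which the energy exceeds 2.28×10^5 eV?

n = 4

E_1 = h²/(8m_nL²) = 3.212×10^-15 J = 2.005×10^4 eV.
Need n² > 2.28×10^5/2.005×10^4 = 11.37, i.e. n > 3.372.
The smallest integer satisfying this is n = 4.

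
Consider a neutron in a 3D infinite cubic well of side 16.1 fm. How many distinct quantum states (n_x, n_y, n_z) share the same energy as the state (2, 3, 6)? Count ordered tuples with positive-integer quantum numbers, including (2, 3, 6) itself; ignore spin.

degeneracy = 6

The level has n_x² + n_y² + n_z² = 49. The ordered positive-integer solutions are (2, 3, 6), (2, 6, 3), (3, 2, 6), (3, 6, 2), (6, 2, 3), (6, 3, 2).
That gives 6 states.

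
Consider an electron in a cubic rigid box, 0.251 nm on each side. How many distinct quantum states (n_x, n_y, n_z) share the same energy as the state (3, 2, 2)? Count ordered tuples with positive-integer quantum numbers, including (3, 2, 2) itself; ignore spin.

degeneracy = 3

The level has n_x² + n_y² + n_z² = 17. The ordered positive-integer solutions are (2, 2, 3), (2, 3, 2), (3, 2, 2).
That gives 3 states.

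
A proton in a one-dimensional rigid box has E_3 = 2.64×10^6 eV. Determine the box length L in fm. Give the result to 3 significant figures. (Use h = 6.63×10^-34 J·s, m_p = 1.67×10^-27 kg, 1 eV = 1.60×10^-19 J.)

From E_n = n²h²/(8m_pL²), L = n·h/√(8m_pE_n).
E_3 = 2.64×10^6 eV = 4.224×10^-13 J, so L = 3·6.63×10^-34/√(8·1.67×10^-27·4.224×10^-13) = 2.65×10^-14 m = 26.5 fm.

L = 26.5 fm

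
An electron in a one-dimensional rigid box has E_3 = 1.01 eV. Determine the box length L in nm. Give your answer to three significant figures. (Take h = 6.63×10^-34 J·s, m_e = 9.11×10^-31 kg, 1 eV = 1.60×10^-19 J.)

L = 1.83 nm

From E_n = n²h²/(8m_eL²), L = n·h/√(8m_eE_n).
E_3 = 1.01 eV = 1.616×10^-19 J, so L = 3·6.63×10^-34/√(8·9.11×10^-31·1.616×10^-19) = 1.83×10^-9 m = 1.83 nm.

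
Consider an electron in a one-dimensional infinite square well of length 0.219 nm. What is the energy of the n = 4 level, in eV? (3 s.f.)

For an infinite well E_n = n²h²/(8m_eL²), so E_1 = h²/(8m_eL²) = (6.626×10^-34)²/(8·9.109×10^-31·(2.19×10^-10 m)²) = 1.256×10^-18 J.
Then E_4 = 4²·E_1 = 16·1.256×10^-18 J = 2.010×10^-17 J.
Converting, E_4 = 2.010×10^-17 J / (1.602×10^-19 J/eV) = 125 eV.

E_4 = 125 eV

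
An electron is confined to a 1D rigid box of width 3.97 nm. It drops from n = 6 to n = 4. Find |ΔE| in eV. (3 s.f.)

|ΔE| = 0.477 eV

E_1 = h²/(8m_eL²) = 3.823×10^-21 J.
|ΔE| = |6² − 4²|·E_1 = 20·3.823×10^-21 J = 7.646×10^-20 J = 0.477 eV.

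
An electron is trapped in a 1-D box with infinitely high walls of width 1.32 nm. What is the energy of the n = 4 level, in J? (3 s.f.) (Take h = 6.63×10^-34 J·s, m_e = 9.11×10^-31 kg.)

For an infinite well E_n = n²h²/(8m_eL²), so E_1 = h²/(8m_eL²) = (6.63×10^-34)²/(8·9.11×10^-31·(1.32×10^-9 m)²) = 3.462×10^-20 J.
Then E_4 = 4²·E_1 = 16·3.462×10^-20 J = 5.54×10^-19 J.

E_4 = 5.54×10^-19 J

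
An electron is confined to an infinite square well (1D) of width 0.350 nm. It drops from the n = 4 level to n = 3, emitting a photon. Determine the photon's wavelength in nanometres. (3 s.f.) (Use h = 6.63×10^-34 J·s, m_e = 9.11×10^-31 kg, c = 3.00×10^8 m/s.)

λ = 57.7 nm

E_1 = h²/(8m_eL²) = 4.924×10^-19 J, so ΔE = (4² − 3²)E_1 = 3.447×10^-18 J.
λ = hc/ΔE = (6.63×10^-34·3.00×10^8)/3.447×10^-18 = 5.77×10^-8 m = 57.7 nm.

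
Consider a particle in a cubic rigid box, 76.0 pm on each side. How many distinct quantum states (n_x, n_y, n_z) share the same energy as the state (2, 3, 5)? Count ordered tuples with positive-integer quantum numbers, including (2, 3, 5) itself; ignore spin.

degeneracy = 9

The level has n_x² + n_y² + n_z² = 38. The ordered positive-integer solutions are (1, 1, 6), (1, 6, 1), (2, 3, 5), (2, 5, 3), (3, 2, 5), (3, 5, 2), (5, 2, 3), (5, 3, 2), (6, 1, 1).
That gives 9 states.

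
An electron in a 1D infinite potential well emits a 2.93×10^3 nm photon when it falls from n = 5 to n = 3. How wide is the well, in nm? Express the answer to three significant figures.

L = 3.77 nm

The photon carries ΔE = hc/λ = 6.626×10^-34·2.998×10^8/2.93×10^-6 m = 6.780×10^-20 J.
Since ΔE = (5² − 3²)E_1, E_1 = 4.237×10^-21 J, and L = h/√(8m_eE_1) = 3.77×10^-9 m = 3.77 nm.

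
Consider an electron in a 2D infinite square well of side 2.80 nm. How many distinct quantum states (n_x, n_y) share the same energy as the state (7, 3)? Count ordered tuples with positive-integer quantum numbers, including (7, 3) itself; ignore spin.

degeneracy = 2

The level has n_x² + n_y² = 58. The ordered positive-integer solutions are (3, 7), (7, 3).
That gives 2 states.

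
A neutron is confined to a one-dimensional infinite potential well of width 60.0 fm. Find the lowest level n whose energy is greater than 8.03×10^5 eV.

n = 4

E_1 = h²/(8m_nL²) = 9.101×10^-15 J = 5.681×10^4 eV.
Need n² > 8.03×10^5/5.681×10^4 = 14.13, i.e. n > 3.759.
The smallest integer satisfying this is n = 4.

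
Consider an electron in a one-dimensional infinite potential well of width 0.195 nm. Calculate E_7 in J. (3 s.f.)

For an infinite well E_n = n²h²/(8m_eL²), so E_1 = h²/(8m_eL²) = (6.626×10^-34)²/(8·9.109×10^-31·(1.95×10^-10 m)²) = 1.584×10^-18 J.
Then E_7 = 7²·E_1 = 49·1.584×10^-18 J = 7.76×10^-17 J.

E_7 = 7.76×10^-17 J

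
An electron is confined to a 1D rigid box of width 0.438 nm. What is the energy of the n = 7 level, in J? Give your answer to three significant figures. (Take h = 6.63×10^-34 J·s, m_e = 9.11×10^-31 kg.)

E_7 = 1.54×10^-17 J

For an infinite well E_n = n²h²/(8m_eL²), so E_1 = h²/(8m_eL²) = (6.63×10^-34)²/(8·9.11×10^-31·(4.38×10^-10 m)²) = 3.144×10^-19 J.
Then E_7 = 7²·E_1 = 49·3.144×10^-19 J = 1.54×10^-17 J.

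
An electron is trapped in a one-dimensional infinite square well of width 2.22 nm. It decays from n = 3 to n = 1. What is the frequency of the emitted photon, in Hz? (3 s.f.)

f = 1.48×10^14 Hz

E_1 = h²/(8m_eL²) = 1.222×10^-20 J and ΔE = (3² − 1²)E_1 = 9.776×10^-20 J.
f = ΔE/h = 9.776×10^-20/6.626×10^-34 = 1.48×10^14 Hz.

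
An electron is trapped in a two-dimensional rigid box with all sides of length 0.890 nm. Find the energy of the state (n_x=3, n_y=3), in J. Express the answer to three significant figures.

For a 2D rectangular well E = (h²/8m_e)·Σ n_i²/L_i² = (6.626×10^-34)²/(8·9.109×10^-31) · [3²/(0.890 nm)² + 3²/(0.890 nm)²].
Evaluating gives E = 1.37×10^-18 J.

E = 1.37×10^-18 J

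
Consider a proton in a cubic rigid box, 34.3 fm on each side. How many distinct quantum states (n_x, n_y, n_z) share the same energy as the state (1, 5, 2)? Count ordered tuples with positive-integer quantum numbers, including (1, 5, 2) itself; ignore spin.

The level has n_x² + n_y² + n_z² = 30. The ordered positive-integer solutions are (1, 2, 5), (1, 5, 2), (2, 1, 5), (2, 5, 1), (5, 1, 2), (5, 2, 1).
That gives 6 states.

degeneracy = 6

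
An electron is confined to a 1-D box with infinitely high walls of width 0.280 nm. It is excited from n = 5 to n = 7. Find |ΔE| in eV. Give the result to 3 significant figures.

|ΔE| = 115 eV

E_1 = h²/(8m_eL²) = 7.685×10^-19 J.
|ΔE| = |5² − 7²|·E_1 = 24·7.685×10^-19 J = 1.844×10^-17 J = 115 eV.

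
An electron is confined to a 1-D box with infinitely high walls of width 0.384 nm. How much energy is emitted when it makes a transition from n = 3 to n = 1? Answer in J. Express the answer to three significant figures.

|ΔE| = 3.27×10^-18 J

E_1 = h²/(8m_eL²) = 4.086×10^-19 J.
|ΔE| = |3² − 1²|·E_1 = 8·4.086×10^-19 J = 3.27×10^-18 J.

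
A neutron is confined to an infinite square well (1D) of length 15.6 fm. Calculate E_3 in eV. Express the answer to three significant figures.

E_3 = 7.56×10^6 eV

For an infinite well E_n = n²h²/(8m_nL²), so E_1 = h²/(8m_nL²) = (6.626×10^-34)²/(8·1.675×10^-27·(1.56×10^-14 m)²) = 1.346×10^-13 J.
Then E_3 = 3²·E_1 = 9·1.346×10^-13 J = 1.211×10^-12 J.
Converting, E_3 = 1.211×10^-12 J / (1.602×10^-19 J/eV) = 7.56×10^6 eV.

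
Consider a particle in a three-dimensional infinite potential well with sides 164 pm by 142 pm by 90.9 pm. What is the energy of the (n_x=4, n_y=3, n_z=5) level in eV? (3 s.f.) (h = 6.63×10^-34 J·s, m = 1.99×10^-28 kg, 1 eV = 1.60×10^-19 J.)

For a 3D rectangular well E = (h²/8m)·Σ n_i²/L_i² = (6.63×10^-34)²/(8·1.99×10^-28) · [4²/(164 pm)² + 3²/(142 pm)² + 5²/(90.9 pm)²].
Evaluating gives E = 1.123×10^-18 J = 7.02 eV.

E = 7.02 eV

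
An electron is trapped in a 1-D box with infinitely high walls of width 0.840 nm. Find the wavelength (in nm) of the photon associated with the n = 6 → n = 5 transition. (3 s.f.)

λ = 211 nm

E_1 = h²/(8m_eL²) = 8.539×10^-20 J, so ΔE = (6² − 5²)E_1 = 9.393×10^-19 J.
λ = hc/ΔE = (6.626×10^-34·2.998×10^8)/9.393×10^-19 = 2.11×10^-7 m = 211 nm.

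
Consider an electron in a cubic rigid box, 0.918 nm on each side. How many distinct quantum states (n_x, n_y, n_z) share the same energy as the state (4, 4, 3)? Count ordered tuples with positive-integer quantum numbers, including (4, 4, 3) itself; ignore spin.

degeneracy = 9

The level has n_x² + n_y² + n_z² = 41. The ordered positive-integer solutions are (1, 2, 6), (1, 6, 2), (2, 1, 6), (2, 6, 1), (3, 4, 4), (4, 3, 4), (4, 4, 3), (6, 1, 2), (6, 2, 1).
That gives 9 states.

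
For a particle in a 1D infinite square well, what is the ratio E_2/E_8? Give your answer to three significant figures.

E_n ∝ n², so E_2/E_8 = 2²/8² = 4/64 = 0.0625.

0.0625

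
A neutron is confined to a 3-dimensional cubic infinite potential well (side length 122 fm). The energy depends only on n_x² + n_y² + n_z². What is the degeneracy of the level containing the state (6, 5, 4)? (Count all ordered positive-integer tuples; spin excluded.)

The level has n_x² + n_y² + n_z² = 77. The ordered positive-integer solutions are (2, 3, 8), (2, 8, 3), (3, 2, 8), (3, 8, 2), (4, 5, 6), (4, 6, 5), (5, 4, 6), (5, 6, 4), (6, 4, 5), (6, 5, 4), (8, 2, 3), (8, 3, 2).
That gives 12 states.

degeneracy = 12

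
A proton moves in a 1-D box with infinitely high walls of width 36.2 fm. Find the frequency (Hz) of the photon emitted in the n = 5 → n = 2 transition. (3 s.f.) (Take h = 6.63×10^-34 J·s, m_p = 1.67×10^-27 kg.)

f = 7.95×10^20 Hz

E_1 = h²/(8m_pL²) = 2.511×10^-14 J and ΔE = (5² − 2²)E_1 = 5.273×10^-13 J.
f = ΔE/h = 5.273×10^-13/6.63×10^-34 = 7.95×10^20 Hz.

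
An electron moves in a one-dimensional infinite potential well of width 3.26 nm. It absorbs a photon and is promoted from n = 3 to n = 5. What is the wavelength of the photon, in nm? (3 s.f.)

λ = 2.19×10^3 nm

E_1 = h²/(8m_eL²) = 5.669×10^-21 J, so ΔE = (5² − 3²)E_1 = 9.070×10^-20 J.
λ = hc/ΔE = (6.626×10^-34·2.998×10^8)/9.070×10^-20 = 2.19×10^-6 m = 2.19×10^3 nm.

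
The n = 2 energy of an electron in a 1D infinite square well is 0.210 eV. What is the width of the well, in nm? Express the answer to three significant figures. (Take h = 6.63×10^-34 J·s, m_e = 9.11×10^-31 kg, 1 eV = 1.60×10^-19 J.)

From E_n = n²h²/(8m_eL²), L = n·h/√(8m_eE_n).
E_2 = 0.210 eV = 3.360×10^-20 J, so L = 2·6.63×10^-34/√(8·9.11×10^-31·3.360×10^-20) = 2.68×10^-9 m = 2.68 nm.

L = 2.68 nm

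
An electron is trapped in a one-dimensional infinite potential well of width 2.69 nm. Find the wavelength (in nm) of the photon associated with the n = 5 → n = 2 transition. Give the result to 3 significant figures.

E_1 = h²/(8m_eL²) = 8.326×10^-21 J, so ΔE = (5² − 2²)E_1 = 1.748×10^-19 J.
λ = hc/ΔE = (6.626×10^-34·2.998×10^8)/1.748×10^-19 = 1.14×10^-6 m = 1.14×10^3 nm.

λ = 1.14×10^3 nm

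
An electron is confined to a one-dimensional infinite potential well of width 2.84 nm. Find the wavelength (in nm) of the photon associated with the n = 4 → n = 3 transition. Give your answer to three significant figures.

λ = 3.80×10^3 nm

E_1 = h²/(8m_eL²) = 7.470×10^-21 J, so ΔE = (4² − 3²)E_1 = 5.229×10^-20 J.
λ = hc/ΔE = (6.626×10^-34·2.998×10^8)/5.229×10^-20 = 3.80×10^-6 m = 3.80×10^3 nm.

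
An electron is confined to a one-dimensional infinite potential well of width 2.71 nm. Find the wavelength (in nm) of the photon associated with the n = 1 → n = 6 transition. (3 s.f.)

E_1 = h²/(8m_eL²) = 8.204×10^-21 J, so ΔE = (6² − 1²)E_1 = 2.871×10^-19 J.
λ = hc/ΔE = (6.626×10^-34·2.998×10^8)/2.871×10^-19 = 6.92×10^-7 m = 692 nm.

λ = 692 nm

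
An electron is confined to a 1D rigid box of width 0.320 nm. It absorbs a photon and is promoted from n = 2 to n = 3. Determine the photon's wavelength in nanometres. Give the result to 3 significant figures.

λ = 67.5 nm

E_1 = h²/(8m_eL²) = 5.884×10^-19 J, so ΔE = (3² − 2²)E_1 = 2.942×10^-18 J.
λ = hc/ΔE = (6.626×10^-34·2.998×10^8)/2.942×10^-18 = 6.75×10^-8 m = 67.5 nm.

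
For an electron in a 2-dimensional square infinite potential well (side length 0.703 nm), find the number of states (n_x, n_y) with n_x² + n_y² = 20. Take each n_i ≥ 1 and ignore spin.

The level has n_x² + n_y² = 20. The ordered positive-integer solutions are (2, 4), (4, 2).
That gives 2 states.

degeneracy = 2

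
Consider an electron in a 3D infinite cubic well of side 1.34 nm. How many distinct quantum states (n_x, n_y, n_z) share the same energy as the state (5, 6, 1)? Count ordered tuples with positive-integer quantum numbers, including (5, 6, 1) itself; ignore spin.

The level has n_x² + n_y² + n_z² = 62. The ordered positive-integer solutions are (1, 5, 6), (1, 6, 5), (2, 3, 7), (2, 7, 3), (3, 2, 7), (3, 7, 2), (5, 1, 6), (5, 6, 1), (6, 1, 5), (6, 5, 1), (7, 2, 3), (7, 3, 2).
That gives 12 states.

degeneracy = 12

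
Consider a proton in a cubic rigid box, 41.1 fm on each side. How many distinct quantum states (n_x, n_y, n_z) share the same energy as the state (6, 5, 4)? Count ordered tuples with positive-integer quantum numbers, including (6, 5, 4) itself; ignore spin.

degeneracy = 12

The level has n_x² + n_y² + n_z² = 77. The ordered positive-integer solutions are (2, 3, 8), (2, 8, 3), (3, 2, 8), (3, 8, 2), (4, 5, 6), (4, 6, 5), (5, 4, 6), (5, 6, 4), (6, 4, 5), (6, 5, 4), (8, 2, 3), (8, 3, 2).
That gives 12 states.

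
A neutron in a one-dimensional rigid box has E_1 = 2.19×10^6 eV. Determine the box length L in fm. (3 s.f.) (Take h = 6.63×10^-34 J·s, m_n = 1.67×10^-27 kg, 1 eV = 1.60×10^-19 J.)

From E_n = n²h²/(8m_nL²), L = n·h/√(8m_nE_n).
E_1 = 2.19×10^6 eV = 3.504×10^-13 J, so L = 1·6.63×10^-34/√(8·1.67×10^-27·3.504×10^-13) = 9.69×10^-15 m = 9.69 fm.

L = 9.69 fm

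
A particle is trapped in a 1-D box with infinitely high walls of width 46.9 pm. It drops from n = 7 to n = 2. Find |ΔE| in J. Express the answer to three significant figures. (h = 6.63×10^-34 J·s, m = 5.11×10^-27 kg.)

E_1 = h²/(8mL²) = 4.888×10^-21 J.
|ΔE| = |7² − 2²|·E_1 = 45·4.888×10^-21 J = 2.20×10^-19 J.

|ΔE| = 2.20×10^-19 J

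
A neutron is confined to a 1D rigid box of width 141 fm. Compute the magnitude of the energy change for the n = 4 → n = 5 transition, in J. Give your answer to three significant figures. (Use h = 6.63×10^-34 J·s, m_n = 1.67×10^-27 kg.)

E_1 = h²/(8m_nL²) = 1.655×10^-15 J.
|ΔE| = |4² − 5²|·E_1 = 9·1.655×10^-15 J = 1.49×10^-14 J.

|ΔE| = 1.49×10^-14 J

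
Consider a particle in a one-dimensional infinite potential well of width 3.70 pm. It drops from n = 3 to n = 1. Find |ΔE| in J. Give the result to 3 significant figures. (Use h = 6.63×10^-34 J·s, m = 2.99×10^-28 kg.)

E_1 = h²/(8mL²) = 1.342×10^-17 J.
|ΔE| = |3² − 1²|·E_1 = 8·1.342×10^-17 J = 1.07×10^-16 J.

|ΔE| = 1.07×10^-16 J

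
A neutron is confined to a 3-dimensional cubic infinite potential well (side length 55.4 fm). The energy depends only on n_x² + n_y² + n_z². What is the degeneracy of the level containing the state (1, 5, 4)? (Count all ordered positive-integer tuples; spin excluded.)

degeneracy = 6

The level has n_x² + n_y² + n_z² = 42. The ordered positive-integer solutions are (1, 4, 5), (1, 5, 4), (4, 1, 5), (4, 5, 1), (5, 1, 4), (5, 4, 1).
That gives 6 states.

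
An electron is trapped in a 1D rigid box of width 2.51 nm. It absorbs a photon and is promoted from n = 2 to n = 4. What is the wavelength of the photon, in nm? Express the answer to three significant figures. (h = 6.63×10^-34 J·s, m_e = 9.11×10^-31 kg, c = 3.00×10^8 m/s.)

λ = 1.73×10^3 nm

E_1 = h²/(8m_eL²) = 9.574×10^-21 J, so ΔE = (4² − 2²)E_1 = 1.149×10^-19 J.
λ = hc/ΔE = (6.63×10^-34·3.00×10^8)/1.149×10^-19 = 1.73×10^-6 m = 1.73×10^3 nm.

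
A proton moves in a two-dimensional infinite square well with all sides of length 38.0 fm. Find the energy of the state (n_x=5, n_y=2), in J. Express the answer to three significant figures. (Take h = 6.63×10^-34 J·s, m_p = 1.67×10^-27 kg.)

For a 2D rectangular well E = (h²/8m_p)·Σ n_i²/L_i² = (6.63×10^-34)²/(8·1.67×10^-27) · [5²/(38.0 fm)² + 2²/(38.0 fm)²].
Evaluating gives E = 6.61×10^-13 J.

E = 6.61×10^-13 J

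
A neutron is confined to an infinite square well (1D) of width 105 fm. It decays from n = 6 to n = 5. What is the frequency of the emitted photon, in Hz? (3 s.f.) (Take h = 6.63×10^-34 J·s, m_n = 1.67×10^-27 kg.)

f = 4.95×10^19 Hz

E_1 = h²/(8m_nL²) = 2.984×10^-15 J and ΔE = (6² − 5²)E_1 = 3.282×10^-14 J.
f = ΔE/h = 3.282×10^-14/6.63×10^-34 = 4.95×10^19 Hz.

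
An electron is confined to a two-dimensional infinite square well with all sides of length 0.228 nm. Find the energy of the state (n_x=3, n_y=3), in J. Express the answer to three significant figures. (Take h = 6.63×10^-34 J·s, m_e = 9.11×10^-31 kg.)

E = 2.09×10^-17 J

For a 2D rectangular well E = (h²/8m_e)·Σ n_i²/L_i² = (6.63×10^-34)²/(8·9.11×10^-31) · [3²/(0.228 nm)² + 3²/(0.228 nm)²].
Evaluating gives E = 2.09×10^-17 J.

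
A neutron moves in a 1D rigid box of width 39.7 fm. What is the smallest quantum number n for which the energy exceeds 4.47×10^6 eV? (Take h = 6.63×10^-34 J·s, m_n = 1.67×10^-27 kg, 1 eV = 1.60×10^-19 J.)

n = 6

E_1 = h²/(8m_nL²) = 2.088×10^-14 J = 1.305×10^5 eV.
Need n² > 4.47×10^6/1.305×10^5 = 34.25, i.e. n > 5.852.
The smallest integer satisfying this is n = 6.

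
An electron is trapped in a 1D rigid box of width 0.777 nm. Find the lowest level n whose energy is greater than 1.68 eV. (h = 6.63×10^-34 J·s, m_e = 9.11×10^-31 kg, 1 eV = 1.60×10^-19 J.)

E_1 = h²/(8m_eL²) = 9.990×10^-20 J = 0.6244 eV.
Need n² > 1.68/0.6244 = 2.691, i.e. n > 1.640.
The smallest integer satisfying this is n = 2.

n = 2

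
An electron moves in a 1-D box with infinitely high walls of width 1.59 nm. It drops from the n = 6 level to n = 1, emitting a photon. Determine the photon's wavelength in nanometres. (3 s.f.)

E_1 = h²/(8m_eL²) = 2.383×10^-20 J, so ΔE = (6² − 1²)E_1 = 8.341×10^-19 J.
λ = hc/ΔE = (6.626×10^-34·2.998×10^8)/8.341×10^-19 = 2.38×10^-7 m = 238 nm.

λ = 238 nm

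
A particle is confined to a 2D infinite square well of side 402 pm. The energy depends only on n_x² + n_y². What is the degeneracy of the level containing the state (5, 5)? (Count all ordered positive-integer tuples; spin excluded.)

degeneracy = 3

The level has n_x² + n_y² = 50. The ordered positive-integer solutions are (1, 7), (5, 5), (7, 1).
That gives 3 states.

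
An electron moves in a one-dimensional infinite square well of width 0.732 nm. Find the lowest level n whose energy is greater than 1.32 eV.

n = 2

E_1 = h²/(8m_eL²) = 1.124×10^-19 J = 0.7016 eV.
Need n² > 1.32/0.7016 = 1.881, i.e. n > 1.371.
The smallest integer satisfying this is n = 2.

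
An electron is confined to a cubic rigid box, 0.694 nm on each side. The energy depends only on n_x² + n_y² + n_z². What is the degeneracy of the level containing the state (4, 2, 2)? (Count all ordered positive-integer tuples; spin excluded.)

degeneracy = 3

The level has n_x² + n_y² + n_z² = 24. The ordered positive-integer solutions are (2, 2, 4), (2, 4, 2), (4, 2, 2).
That gives 3 states.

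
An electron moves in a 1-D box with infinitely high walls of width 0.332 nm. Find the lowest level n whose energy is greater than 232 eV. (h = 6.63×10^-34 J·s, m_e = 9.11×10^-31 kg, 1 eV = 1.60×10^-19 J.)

E_1 = h²/(8m_eL²) = 5.472×10^-19 J = 3.420 eV.
Need n² > 232/3.420 = 67.84, i.e. n > 8.237.
The smallest integer satisfying this is n = 9.

n = 9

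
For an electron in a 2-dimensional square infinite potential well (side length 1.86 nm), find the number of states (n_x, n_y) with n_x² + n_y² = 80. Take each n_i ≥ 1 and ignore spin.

degeneracy = 2

The level has n_x² + n_y² = 80. The ordered positive-integer solutions are (4, 8), (8, 4).
That gives 2 states.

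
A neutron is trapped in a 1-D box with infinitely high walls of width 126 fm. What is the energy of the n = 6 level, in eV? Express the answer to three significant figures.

For an infinite well E_n = n²h²/(8m_nL²), so E_1 = h²/(8m_nL²) = (6.626×10^-34)²/(8·1.675×10^-27·(1.26×10^-13 m)²) = 2.064×10^-15 J.
Then E_6 = 6²·E_1 = 36·2.064×10^-15 J = 7.430×10^-14 J.
Converting, E_6 = 7.430×10^-14 J / (1.602×10^-19 J/eV) = 4.64×10^5 eV.

E_6 = 4.64×10^5 eV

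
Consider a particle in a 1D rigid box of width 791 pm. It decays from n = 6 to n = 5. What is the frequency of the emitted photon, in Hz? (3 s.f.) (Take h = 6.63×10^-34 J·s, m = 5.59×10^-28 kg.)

f = 2.61×10^12 Hz

E_1 = h²/(8mL²) = 1.571×10^-22 J and ΔE = (6² − 5²)E_1 = 1.728×10^-21 J.
f = ΔE/h = 1.728×10^-21/6.63×10^-34 = 2.61×10^12 Hz.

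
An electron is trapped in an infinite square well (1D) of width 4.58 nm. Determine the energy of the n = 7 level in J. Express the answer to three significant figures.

For an infinite well E_n = n²h²/(8m_eL²), so E_1 = h²/(8m_eL²) = (6.626×10^-34)²/(8·9.109×10^-31·(4.58×10^-9 m)²) = 2.872×10^-21 J.
Then E_7 = 7²·E_1 = 49·2.872×10^-21 J = 1.41×10^-19 J.

E_7 = 1.41×10^-19 J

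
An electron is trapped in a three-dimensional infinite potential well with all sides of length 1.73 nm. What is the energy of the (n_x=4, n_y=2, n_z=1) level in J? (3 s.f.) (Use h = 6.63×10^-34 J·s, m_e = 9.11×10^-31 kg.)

For a 3D rectangular well E = (h²/8m_e)·Σ n_i²/L_i² = (6.63×10^-34)²/(8·9.11×10^-31) · [4²/(1.73 nm)² + 2²/(1.73 nm)² + 1²/(1.73 nm)²].
Evaluating gives E = 4.23×10^-19 J.

E = 4.23×10^-19 J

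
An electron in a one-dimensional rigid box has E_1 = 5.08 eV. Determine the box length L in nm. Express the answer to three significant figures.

From E_n = n²h²/(8m_eL²), L = n·h/√(8m_eE_n).
E_1 = 5.08 eV = 8.138×10^-19 J, so L = 1·6.626×10^-34/√(8·9.109×10^-31·8.138×10^-19) = 2.72×10^-10 m = 0.272 nm.

L = 0.272 nm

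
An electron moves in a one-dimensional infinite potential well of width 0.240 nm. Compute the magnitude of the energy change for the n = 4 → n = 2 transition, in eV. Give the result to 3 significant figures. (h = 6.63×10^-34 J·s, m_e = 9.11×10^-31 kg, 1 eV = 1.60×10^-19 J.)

E_1 = h²/(8m_eL²) = 1.047×10^-18 J.
|ΔE| = |4² − 2²|·E_1 = 12·1.047×10^-18 J = 1.256×10^-17 J = 78.5 eV.

|ΔE| = 78.5 eV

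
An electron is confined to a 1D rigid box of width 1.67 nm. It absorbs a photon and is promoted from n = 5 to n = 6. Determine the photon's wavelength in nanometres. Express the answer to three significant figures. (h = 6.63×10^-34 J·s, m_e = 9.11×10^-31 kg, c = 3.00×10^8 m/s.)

λ = 836 nm

E_1 = h²/(8m_eL²) = 2.163×10^-20 J, so ΔE = (6² − 5²)E_1 = 2.379×10^-19 J.
λ = hc/ΔE = (6.63×10^-34·3.00×10^8)/2.379×10^-19 = 8.36×10^-7 m = 836 nm.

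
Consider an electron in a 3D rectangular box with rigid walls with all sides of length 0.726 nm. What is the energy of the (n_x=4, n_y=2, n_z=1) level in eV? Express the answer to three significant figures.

E = 15.0 eV

For a 3D rectangular well E = (h²/8m_e)·Σ n_i²/L_i² = (6.626×10^-34)²/(8·9.109×10^-31) · [4²/(0.726 nm)² + 2²/(0.726 nm)² + 1²/(0.726 nm)²].
Evaluating gives E = 2.400×10^-18 J = 15.0 eV.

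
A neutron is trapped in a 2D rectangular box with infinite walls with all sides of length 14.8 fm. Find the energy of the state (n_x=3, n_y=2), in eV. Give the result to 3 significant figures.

For a 2D rectangular well E = (h²/8m_n)·Σ n_i²/L_i² = (6.626×10^-34)²/(8·1.675×10^-27) · [3²/(14.8 fm)² + 2²/(14.8 fm)²].
Evaluating gives E = 1.945×10^-12 J = 1.21×10^7 eV.

E = 1.21×10^7 eV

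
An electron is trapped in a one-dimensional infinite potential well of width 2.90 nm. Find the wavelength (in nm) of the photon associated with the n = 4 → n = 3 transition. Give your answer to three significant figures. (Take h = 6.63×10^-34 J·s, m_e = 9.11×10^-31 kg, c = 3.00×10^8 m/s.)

λ = 3.96×10^3 nm

E_1 = h²/(8m_eL²) = 7.172×10^-21 J, so ΔE = (4² − 3²)E_1 = 5.020×10^-20 J.
λ = hc/ΔE = (6.63×10^-34·3.00×10^8)/5.020×10^-20 = 3.96×10^-6 m = 3.96×10^3 nm.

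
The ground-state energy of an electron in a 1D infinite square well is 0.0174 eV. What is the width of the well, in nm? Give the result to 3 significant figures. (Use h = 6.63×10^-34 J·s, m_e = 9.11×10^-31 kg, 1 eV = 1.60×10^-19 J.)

L = 4.65 nm

From E_n = n²h²/(8m_eL²), L = n·h/√(8m_eE_n).
E_1 = 0.0174 eV = 2.784×10^-21 J, so L = 1·6.63×10^-34/√(8·9.11×10^-31·2.784×10^-21) = 4.65×10^-9 m = 4.65 nm.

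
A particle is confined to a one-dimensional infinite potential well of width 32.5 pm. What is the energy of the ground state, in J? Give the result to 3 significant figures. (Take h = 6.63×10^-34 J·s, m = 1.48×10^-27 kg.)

For an infinite well E_n = n²h²/(8mL²), so E_1 = h²/(8mL²) = (6.63×10^-34)²/(8·1.48×10^-27·(3.25×10^-11 m)²) = 3.515×10^-20 J.

E_1 = 3.51×10^-20 J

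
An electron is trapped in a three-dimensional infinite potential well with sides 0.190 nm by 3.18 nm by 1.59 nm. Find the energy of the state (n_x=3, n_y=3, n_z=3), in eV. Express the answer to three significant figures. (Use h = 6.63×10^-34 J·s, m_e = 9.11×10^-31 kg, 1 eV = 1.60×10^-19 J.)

For a 3D rectangular well E = (h²/8m_e)·Σ n_i²/L_i² = (6.63×10^-34)²/(8·9.11×10^-31) · [3²/(0.190 nm)² + 3²/(3.18 nm)² + 3²/(1.59 nm)²].
Evaluating gives E = 1.531×10^-17 J = 95.7 eV.

E = 95.7 eV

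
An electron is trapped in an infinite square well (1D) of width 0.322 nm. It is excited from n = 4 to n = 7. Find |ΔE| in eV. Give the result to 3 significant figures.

|ΔE| = 120 eV

E_1 = h²/(8m_eL²) = 5.811×10^-19 J.
|ΔE| = |4² − 7²|·E_1 = 33·5.811×10^-19 J = 1.918×10^-17 J = 120 eV.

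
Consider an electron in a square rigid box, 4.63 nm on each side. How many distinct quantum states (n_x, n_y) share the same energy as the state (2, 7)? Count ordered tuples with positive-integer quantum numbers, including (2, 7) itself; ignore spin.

degeneracy = 2

The level has n_x² + n_y² = 53. The ordered positive-integer solutions are (2, 7), (7, 2).
That gives 2 states.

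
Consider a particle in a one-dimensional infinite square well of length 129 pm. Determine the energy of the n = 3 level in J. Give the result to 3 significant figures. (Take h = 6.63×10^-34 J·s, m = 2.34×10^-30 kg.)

E_3 = 1.27×10^-17 J

For an infinite well E_n = n²h²/(8mL²), so E_1 = h²/(8mL²) = (6.63×10^-34)²/(8·2.34×10^-30·(1.29×10^-10 m)²) = 1.411×10^-18 J.
Then E_3 = 3²·E_1 = 9·1.411×10^-18 J = 1.27×10^-17 J.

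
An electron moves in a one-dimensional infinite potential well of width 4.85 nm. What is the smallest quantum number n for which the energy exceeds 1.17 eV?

E_1 = h²/(8m_eL²) = 2.561×10^-21 J = 0.01599 eV.
Need n² > 1.17/0.01599 = 73.17, i.e. n > 8.554.
The smallest integer satisfying this is n = 9.

n = 9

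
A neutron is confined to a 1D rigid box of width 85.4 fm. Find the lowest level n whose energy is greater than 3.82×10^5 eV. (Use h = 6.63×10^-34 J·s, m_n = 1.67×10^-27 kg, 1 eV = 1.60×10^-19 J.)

n = 4

E_1 = h²/(8m_nL²) = 4.511×10^-15 J = 2.819×10^4 eV.
Need n² > 3.82×10^5/2.819×10^4 = 13.55, i.e. n > 3.681.
The smallest integer satisfying this is n = 4.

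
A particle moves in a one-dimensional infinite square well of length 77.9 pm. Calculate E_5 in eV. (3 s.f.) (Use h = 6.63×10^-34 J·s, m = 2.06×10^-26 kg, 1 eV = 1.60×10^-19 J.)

E_5 = 0.0687 eV

For an infinite well E_n = n²h²/(8mL²), so E_1 = h²/(8mL²) = (6.63×10^-34)²/(8·2.06×10^-26·(7.79×10^-11 m)²) = 4.395×10^-22 J.
Then E_5 = 5²·E_1 = 25·4.395×10^-22 J = 1.099×10^-20 J.
Converting, E_5 = 1.099×10^-20 J / (1.60×10^-19 J/eV) = 0.0687 eV.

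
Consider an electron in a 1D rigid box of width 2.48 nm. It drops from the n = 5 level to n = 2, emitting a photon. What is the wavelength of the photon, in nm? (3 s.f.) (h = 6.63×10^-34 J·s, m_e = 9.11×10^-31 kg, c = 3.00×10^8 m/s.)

λ = 966 nm

E_1 = h²/(8m_eL²) = 9.807×10^-21 J, so ΔE = (5² − 2²)E_1 = 2.059×10^-19 J.
λ = hc/ΔE = (6.63×10^-34·3.00×10^8)/2.059×10^-19 = 9.66×10^-7 m = 966 nm.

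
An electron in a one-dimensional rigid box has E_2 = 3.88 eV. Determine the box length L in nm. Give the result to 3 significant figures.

From E_n = n²h²/(8m_eL²), L = n·h/√(8m_eE_n).
E_2 = 3.88 eV = 6.216×10^-19 J, so L = 2·6.626×10^-34/√(8·9.109×10^-31·6.216×10^-19) = 6.23×10^-10 m = 0.623 nm.

L = 0.623 nm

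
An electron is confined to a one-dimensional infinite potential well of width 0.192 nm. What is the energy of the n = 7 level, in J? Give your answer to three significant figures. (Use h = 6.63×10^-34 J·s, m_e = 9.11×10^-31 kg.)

For an infinite well E_n = n²h²/(8m_eL²), so E_1 = h²/(8m_eL²) = (6.63×10^-34)²/(8·9.11×10^-31·(1.92×10^-10 m)²) = 1.636×10^-18 J.
Then E_7 = 7²·E_1 = 49·1.636×10^-18 J = 8.02×10^-17 J.

E_7 = 8.02×10^-17 J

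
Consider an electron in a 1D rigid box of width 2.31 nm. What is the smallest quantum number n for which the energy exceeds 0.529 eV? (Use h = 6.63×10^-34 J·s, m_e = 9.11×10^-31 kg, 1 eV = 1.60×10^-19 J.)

E_1 = h²/(8m_eL²) = 1.130×10^-20 J = 0.07063 eV.
Need n² > 0.529/0.07063 = 7.490, i.e. n > 2.737.
The smallest integer satisfying this is n = 3.

n = 3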